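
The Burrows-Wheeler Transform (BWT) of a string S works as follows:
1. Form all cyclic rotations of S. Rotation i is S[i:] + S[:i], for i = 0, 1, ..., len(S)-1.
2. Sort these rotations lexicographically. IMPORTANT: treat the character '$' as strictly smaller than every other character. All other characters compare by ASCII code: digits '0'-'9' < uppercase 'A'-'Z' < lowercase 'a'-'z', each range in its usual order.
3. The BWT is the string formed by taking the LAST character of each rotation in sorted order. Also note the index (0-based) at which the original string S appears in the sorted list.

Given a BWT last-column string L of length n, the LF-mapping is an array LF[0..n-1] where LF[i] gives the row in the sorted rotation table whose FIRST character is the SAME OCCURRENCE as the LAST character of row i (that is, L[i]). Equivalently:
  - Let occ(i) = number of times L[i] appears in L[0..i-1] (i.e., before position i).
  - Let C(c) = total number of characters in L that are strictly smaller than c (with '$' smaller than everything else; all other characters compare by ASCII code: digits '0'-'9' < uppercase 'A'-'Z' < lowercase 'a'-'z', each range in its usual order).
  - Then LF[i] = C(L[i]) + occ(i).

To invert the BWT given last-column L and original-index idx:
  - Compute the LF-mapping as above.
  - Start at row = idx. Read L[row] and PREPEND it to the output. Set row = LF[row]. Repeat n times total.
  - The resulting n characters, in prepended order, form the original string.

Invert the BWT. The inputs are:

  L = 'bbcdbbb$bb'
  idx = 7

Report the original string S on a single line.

Answer: bdbbbbcbb$

Derivation:
LF mapping: 1 2 8 9 3 4 5 0 6 7
Walk LF starting at row 7, prepending L[row]:
  step 1: row=7, L[7]='$', prepend. Next row=LF[7]=0
  step 2: row=0, L[0]='b', prepend. Next row=LF[0]=1
  step 3: row=1, L[1]='b', prepend. Next row=LF[1]=2
  step 4: row=2, L[2]='c', prepend. Next row=LF[2]=8
  step 5: row=8, L[8]='b', prepend. Next row=LF[8]=6
  step 6: row=6, L[6]='b', prepend. Next row=LF[6]=5
  step 7: row=5, L[5]='b', prepend. Next row=LF[5]=4
  step 8: row=4, L[4]='b', prepend. Next row=LF[4]=3
  step 9: row=3, L[3]='d', prepend. Next row=LF[3]=9
  step 10: row=9, L[9]='b', prepend. Next row=LF[9]=7
Reversed output: bdbbbbcbb$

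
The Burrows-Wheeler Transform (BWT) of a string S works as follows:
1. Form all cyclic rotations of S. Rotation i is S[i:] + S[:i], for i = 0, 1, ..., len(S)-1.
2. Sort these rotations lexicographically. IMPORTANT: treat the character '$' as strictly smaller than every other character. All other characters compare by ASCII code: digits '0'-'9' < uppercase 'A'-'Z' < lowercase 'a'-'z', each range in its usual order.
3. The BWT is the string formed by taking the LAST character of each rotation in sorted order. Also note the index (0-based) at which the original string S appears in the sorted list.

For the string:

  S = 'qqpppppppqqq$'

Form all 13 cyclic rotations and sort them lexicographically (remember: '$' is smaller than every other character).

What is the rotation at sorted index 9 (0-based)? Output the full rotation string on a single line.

All 13 rotations (rotation i = S[i:]+S[:i]):
  rot[0] = qqpppppppqqq$
  rot[1] = qpppppppqqq$q
  rot[2] = pppppppqqq$qq
  rot[3] = ppppppqqq$qqp
  rot[4] = pppppqqq$qqpp
  rot[5] = ppppqqq$qqppp
  rot[6] = pppqqq$qqpppp
  rot[7] = ppqqq$qqppppp
  rot[8] = pqqq$qqpppppp
  rot[9] = qqq$qqppppppp
  rot[10] = qq$qqpppppppq
  rot[11] = q$qqpppppppqq
  rot[12] = $qqpppppppqqq
Sorted (with $ < everything):
  sorted[0] = $qqpppppppqqq
  sorted[1] = pppppppqqq$qq
  sorted[2] = ppppppqqq$qqp
  sorted[3] = pppppqqq$qqpp
  sorted[4] = ppppqqq$qqppp
  sorted[5] = pppqqq$qqpppp
  sorted[6] = ppqqq$qqppppp
  sorted[7] = pqqq$qqpppppp
  sorted[8] = q$qqpppppppqq
  sorted[9] = qpppppppqqq$q
  sorted[10] = qq$qqpppppppq
  sorted[11] = qqpppppppqqq$
  sorted[12] = qqq$qqppppppp
sorted[9] = qpppppppqqq$q

Answer: qpppppppqqq$q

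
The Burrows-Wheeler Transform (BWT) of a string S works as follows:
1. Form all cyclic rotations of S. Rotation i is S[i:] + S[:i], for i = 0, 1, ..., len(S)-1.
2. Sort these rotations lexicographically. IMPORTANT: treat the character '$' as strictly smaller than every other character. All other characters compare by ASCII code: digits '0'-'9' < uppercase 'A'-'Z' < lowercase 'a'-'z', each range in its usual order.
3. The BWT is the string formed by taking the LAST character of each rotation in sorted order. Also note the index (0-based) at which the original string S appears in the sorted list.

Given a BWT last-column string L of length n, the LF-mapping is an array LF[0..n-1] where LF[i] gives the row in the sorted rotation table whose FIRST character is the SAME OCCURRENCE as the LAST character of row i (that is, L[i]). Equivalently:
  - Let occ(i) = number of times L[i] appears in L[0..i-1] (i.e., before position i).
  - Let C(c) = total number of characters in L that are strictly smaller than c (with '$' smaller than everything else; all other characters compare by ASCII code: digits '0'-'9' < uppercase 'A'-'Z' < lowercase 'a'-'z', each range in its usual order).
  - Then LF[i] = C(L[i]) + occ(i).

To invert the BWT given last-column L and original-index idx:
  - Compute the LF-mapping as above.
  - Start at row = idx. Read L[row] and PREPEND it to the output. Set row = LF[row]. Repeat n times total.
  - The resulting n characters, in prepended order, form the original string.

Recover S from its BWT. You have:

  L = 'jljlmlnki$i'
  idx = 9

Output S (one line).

Answer: mjinlilklj$

Derivation:
LF mapping: 3 6 4 7 9 8 10 5 1 0 2
Walk LF starting at row 9, prepending L[row]:
  step 1: row=9, L[9]='$', prepend. Next row=LF[9]=0
  step 2: row=0, L[0]='j', prepend. Next row=LF[0]=3
  step 3: row=3, L[3]='l', prepend. Next row=LF[3]=7
  step 4: row=7, L[7]='k', prepend. Next row=LF[7]=5
  step 5: row=5, L[5]='l', prepend. Next row=LF[5]=8
  step 6: row=8, L[8]='i', prepend. Next row=LF[8]=1
  step 7: row=1, L[1]='l', prepend. Next row=LF[1]=6
  step 8: row=6, L[6]='n', prepend. Next row=LF[6]=10
  step 9: row=10, L[10]='i', prepend. Next row=LF[10]=2
  step 10: row=2, L[2]='j', prepend. Next row=LF[2]=4
  step 11: row=4, L[4]='m', prepend. Next row=LF[4]=9
Reversed output: mjinlilklj$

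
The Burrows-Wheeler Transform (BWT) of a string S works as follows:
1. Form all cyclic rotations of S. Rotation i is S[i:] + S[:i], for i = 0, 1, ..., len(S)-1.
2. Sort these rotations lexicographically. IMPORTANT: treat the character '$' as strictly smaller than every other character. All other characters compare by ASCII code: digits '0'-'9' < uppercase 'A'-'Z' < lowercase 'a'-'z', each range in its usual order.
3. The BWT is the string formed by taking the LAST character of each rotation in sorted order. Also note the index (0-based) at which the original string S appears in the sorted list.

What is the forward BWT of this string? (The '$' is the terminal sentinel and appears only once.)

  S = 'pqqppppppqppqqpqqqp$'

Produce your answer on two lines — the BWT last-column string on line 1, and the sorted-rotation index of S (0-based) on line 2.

Answer: pqqppppqp$pqqqpqqppp
9

Derivation:
All 20 rotations (rotation i = S[i:]+S[:i]):
  rot[0] = pqqppppppqppqqpqqqp$
  rot[1] = qqppppppqppqqpqqqp$p
  rot[2] = qppppppqppqqpqqqp$pq
  rot[3] = ppppppqppqqpqqqp$pqq
  rot[4] = pppppqppqqpqqqp$pqqp
  rot[5] = ppppqppqqpqqqp$pqqpp
  rot[6] = pppqppqqpqqqp$pqqppp
  rot[7] = ppqppqqpqqqp$pqqpppp
  rot[8] = pqppqqpqqqp$pqqppppp
  rot[9] = qppqqpqqqp$pqqpppppp
  rot[10] = ppqqpqqqp$pqqppppppq
  rot[11] = pqqpqqqp$pqqppppppqp
  rot[12] = qqpqqqp$pqqppppppqpp
  rot[13] = qpqqqp$pqqppppppqppq
  rot[14] = pqqqp$pqqppppppqppqq
  rot[15] = qqqp$pqqppppppqppqqp
  rot[16] = qqp$pqqppppppqppqqpq
  rot[17] = qp$pqqppppppqppqqpqq
  rot[18] = p$pqqppppppqppqqpqqq
  rot[19] = $pqqppppppqppqqpqqqp
Sorted (with $ < everything):
  sorted[0] = $pqqppppppqppqqpqqqp  (last char: 'p')
  sorted[1] = p$pqqppppppqppqqpqqq  (last char: 'q')
  sorted[2] = ppppppqppqqpqqqp$pqq  (last char: 'q')
  sorted[3] = pppppqppqqpqqqp$pqqp  (last char: 'p')
  sorted[4] = ppppqppqqpqqqp$pqqpp  (last char: 'p')
  sorted[5] = pppqppqqpqqqp$pqqppp  (last char: 'p')
  sorted[6] = ppqppqqpqqqp$pqqpppp  (last char: 'p')
  sorted[7] = ppqqpqqqp$pqqppppppq  (last char: 'q')
  sorted[8] = pqppqqpqqqp$pqqppppp  (last char: 'p')
  sorted[9] = pqqppppppqppqqpqqqp$  (last char: '$')
  sorted[10] = pqqpqqqp$pqqppppppqp  (last char: 'p')
  sorted[11] = pqqqp$pqqppppppqppqq  (last char: 'q')
  sorted[12] = qp$pqqppppppqppqqpqq  (last char: 'q')
  sorted[13] = qppppppqppqqpqqqp$pq  (last char: 'q')
  sorted[14] = qppqqpqqqp$pqqpppppp  (last char: 'p')
  sorted[15] = qpqqqp$pqqppppppqppq  (last char: 'q')
  sorted[16] = qqp$pqqppppppqppqqpq  (last char: 'q')
  sorted[17] = qqppppppqppqqpqqqp$p  (last char: 'p')
  sorted[18] = qqpqqqp$pqqppppppqpp  (last char: 'p')
  sorted[19] = qqqp$pqqppppppqppqqp  (last char: 'p')
Last column: pqqppppqp$pqqqpqqppp
Original string S is at sorted index 9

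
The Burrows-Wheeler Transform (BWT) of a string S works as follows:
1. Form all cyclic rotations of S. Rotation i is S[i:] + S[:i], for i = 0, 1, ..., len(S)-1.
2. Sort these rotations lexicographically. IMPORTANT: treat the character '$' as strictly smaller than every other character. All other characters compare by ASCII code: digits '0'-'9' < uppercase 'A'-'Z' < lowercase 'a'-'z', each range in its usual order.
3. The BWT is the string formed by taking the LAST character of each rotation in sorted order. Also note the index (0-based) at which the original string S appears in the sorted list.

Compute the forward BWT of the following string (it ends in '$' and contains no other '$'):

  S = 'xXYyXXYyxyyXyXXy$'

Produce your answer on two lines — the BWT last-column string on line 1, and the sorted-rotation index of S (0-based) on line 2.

Answer: yyyxXXyXX$yXYXyYx
9

Derivation:
All 17 rotations (rotation i = S[i:]+S[:i]):
  rot[0] = xXYyXXYyxyyXyXXy$
  rot[1] = XYyXXYyxyyXyXXy$x
  rot[2] = YyXXYyxyyXyXXy$xX
  rot[3] = yXXYyxyyXyXXy$xXY
  rot[4] = XXYyxyyXyXXy$xXYy
  rot[5] = XYyxyyXyXXy$xXYyX
  rot[6] = YyxyyXyXXy$xXYyXX
  rot[7] = yxyyXyXXy$xXYyXXY
  rot[8] = xyyXyXXy$xXYyXXYy
  rot[9] = yyXyXXy$xXYyXXYyx
  rot[10] = yXyXXy$xXYyXXYyxy
  rot[11] = XyXXy$xXYyXXYyxyy
  rot[12] = yXXy$xXYyXXYyxyyX
  rot[13] = XXy$xXYyXXYyxyyXy
  rot[14] = Xy$xXYyXXYyxyyXyX
  rot[15] = y$xXYyXXYyxyyXyXX
  rot[16] = $xXYyXXYyxyyXyXXy
Sorted (with $ < everything):
  sorted[0] = $xXYyXXYyxyyXyXXy  (last char: 'y')
  sorted[1] = XXYyxyyXyXXy$xXYy  (last char: 'y')
  sorted[2] = XXy$xXYyXXYyxyyXy  (last char: 'y')
  sorted[3] = XYyXXYyxyyXyXXy$x  (last char: 'x')
  sorted[4] = XYyxyyXyXXy$xXYyX  (last char: 'X')
  sorted[5] = Xy$xXYyXXYyxyyXyX  (last char: 'X')
  sorted[6] = XyXXy$xXYyXXYyxyy  (last char: 'y')
  sorted[7] = YyXXYyxyyXyXXy$xX  (last char: 'X')
  sorted[8] = YyxyyXyXXy$xXYyXX  (last char: 'X')
  sorted[9] = xXYyXXYyxyyXyXXy$  (last char: '$')
  sorted[10] = xyyXyXXy$xXYyXXYy  (last char: 'y')
  sorted[11] = y$xXYyXXYyxyyXyXX  (last char: 'X')
  sorted[12] = yXXYyxyyXyXXy$xXY  (last char: 'Y')
  sorted[13] = yXXy$xXYyXXYyxyyX  (last char: 'X')
  sorted[14] = yXyXXy$xXYyXXYyxy  (last char: 'y')
  sorted[15] = yxyyXyXXy$xXYyXXY  (last char: 'Y')
  sorted[16] = yyXyXXy$xXYyXXYyx  (last char: 'x')
Last column: yyyxXXyXX$yXYXyYx
Original string S is at sorted index 9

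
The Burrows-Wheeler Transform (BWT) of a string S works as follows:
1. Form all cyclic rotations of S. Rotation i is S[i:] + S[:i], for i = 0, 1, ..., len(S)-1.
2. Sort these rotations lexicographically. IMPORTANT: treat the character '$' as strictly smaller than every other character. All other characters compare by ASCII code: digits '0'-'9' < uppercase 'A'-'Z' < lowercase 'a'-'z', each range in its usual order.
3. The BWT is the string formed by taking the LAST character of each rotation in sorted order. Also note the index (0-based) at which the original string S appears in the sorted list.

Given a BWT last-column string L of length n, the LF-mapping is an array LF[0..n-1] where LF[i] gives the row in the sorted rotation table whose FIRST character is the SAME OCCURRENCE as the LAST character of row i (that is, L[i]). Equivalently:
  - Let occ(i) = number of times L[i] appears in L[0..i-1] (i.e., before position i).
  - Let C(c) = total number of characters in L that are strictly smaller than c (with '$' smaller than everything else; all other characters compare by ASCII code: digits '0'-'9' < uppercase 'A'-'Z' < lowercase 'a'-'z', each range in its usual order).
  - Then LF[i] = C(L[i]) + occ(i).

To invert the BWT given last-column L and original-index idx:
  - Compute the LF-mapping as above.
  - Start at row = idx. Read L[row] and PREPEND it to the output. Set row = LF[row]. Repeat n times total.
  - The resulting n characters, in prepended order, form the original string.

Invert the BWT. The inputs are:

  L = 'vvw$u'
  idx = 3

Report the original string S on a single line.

Answer: vuwv$

Derivation:
LF mapping: 2 3 4 0 1
Walk LF starting at row 3, prepending L[row]:
  step 1: row=3, L[3]='$', prepend. Next row=LF[3]=0
  step 2: row=0, L[0]='v', prepend. Next row=LF[0]=2
  step 3: row=2, L[2]='w', prepend. Next row=LF[2]=4
  step 4: row=4, L[4]='u', prepend. Next row=LF[4]=1
  step 5: row=1, L[1]='v', prepend. Next row=LF[1]=3
Reversed output: vuwv$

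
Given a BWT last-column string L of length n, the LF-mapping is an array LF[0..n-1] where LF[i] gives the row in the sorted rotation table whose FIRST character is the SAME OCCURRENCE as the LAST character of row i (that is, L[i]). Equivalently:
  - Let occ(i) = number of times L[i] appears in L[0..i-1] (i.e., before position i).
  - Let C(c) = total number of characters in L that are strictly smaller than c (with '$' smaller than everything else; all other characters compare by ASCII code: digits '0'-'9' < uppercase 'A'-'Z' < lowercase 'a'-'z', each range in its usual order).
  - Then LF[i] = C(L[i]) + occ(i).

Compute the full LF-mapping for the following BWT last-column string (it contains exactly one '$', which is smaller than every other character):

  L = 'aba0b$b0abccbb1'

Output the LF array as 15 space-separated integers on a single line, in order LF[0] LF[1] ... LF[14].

Char counts: '$':1, '0':2, '1':1, 'a':3, 'b':6, 'c':2
C (first-col start): C('$')=0, C('0')=1, C('1')=3, C('a')=4, C('b')=7, C('c')=13
L[0]='a': occ=0, LF[0]=C('a')+0=4+0=4
L[1]='b': occ=0, LF[1]=C('b')+0=7+0=7
L[2]='a': occ=1, LF[2]=C('a')+1=4+1=5
L[3]='0': occ=0, LF[3]=C('0')+0=1+0=1
L[4]='b': occ=1, LF[4]=C('b')+1=7+1=8
L[5]='$': occ=0, LF[5]=C('$')+0=0+0=0
L[6]='b': occ=2, LF[6]=C('b')+2=7+2=9
L[7]='0': occ=1, LF[7]=C('0')+1=1+1=2
L[8]='a': occ=2, LF[8]=C('a')+2=4+2=6
L[9]='b': occ=3, LF[9]=C('b')+3=7+3=10
L[10]='c': occ=0, LF[10]=C('c')+0=13+0=13
L[11]='c': occ=1, LF[11]=C('c')+1=13+1=14
L[12]='b': occ=4, LF[12]=C('b')+4=7+4=11
L[13]='b': occ=5, LF[13]=C('b')+5=7+5=12
L[14]='1': occ=0, LF[14]=C('1')+0=3+0=3

Answer: 4 7 5 1 8 0 9 2 6 10 13 14 11 12 3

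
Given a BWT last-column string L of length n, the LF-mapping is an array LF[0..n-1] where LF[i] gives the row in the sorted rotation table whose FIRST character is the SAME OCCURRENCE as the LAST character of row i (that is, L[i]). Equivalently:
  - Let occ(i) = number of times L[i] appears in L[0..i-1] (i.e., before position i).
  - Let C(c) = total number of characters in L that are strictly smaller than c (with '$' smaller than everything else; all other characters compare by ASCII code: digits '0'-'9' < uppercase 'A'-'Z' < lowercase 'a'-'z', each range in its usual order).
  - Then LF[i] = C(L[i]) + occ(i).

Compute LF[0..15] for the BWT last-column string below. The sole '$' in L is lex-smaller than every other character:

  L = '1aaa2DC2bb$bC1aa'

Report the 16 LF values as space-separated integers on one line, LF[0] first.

Answer: 1 8 9 10 3 7 5 4 13 14 0 15 6 2 11 12

Derivation:
Char counts: '$':1, '1':2, '2':2, 'C':2, 'D':1, 'a':5, 'b':3
C (first-col start): C('$')=0, C('1')=1, C('2')=3, C('C')=5, C('D')=7, C('a')=8, C('b')=13
L[0]='1': occ=0, LF[0]=C('1')+0=1+0=1
L[1]='a': occ=0, LF[1]=C('a')+0=8+0=8
L[2]='a': occ=1, LF[2]=C('a')+1=8+1=9
L[3]='a': occ=2, LF[3]=C('a')+2=8+2=10
L[4]='2': occ=0, LF[4]=C('2')+0=3+0=3
L[5]='D': occ=0, LF[5]=C('D')+0=7+0=7
L[6]='C': occ=0, LF[6]=C('C')+0=5+0=5
L[7]='2': occ=1, LF[7]=C('2')+1=3+1=4
L[8]='b': occ=0, LF[8]=C('b')+0=13+0=13
L[9]='b': occ=1, LF[9]=C('b')+1=13+1=14
L[10]='$': occ=0, LF[10]=C('$')+0=0+0=0
L[11]='b': occ=2, LF[11]=C('b')+2=13+2=15
L[12]='C': occ=1, LF[12]=C('C')+1=5+1=6
L[13]='1': occ=1, LF[13]=C('1')+1=1+1=2
L[14]='a': occ=3, LF[14]=C('a')+3=8+3=11
L[15]='a': occ=4, LF[15]=C('a')+4=8+4=12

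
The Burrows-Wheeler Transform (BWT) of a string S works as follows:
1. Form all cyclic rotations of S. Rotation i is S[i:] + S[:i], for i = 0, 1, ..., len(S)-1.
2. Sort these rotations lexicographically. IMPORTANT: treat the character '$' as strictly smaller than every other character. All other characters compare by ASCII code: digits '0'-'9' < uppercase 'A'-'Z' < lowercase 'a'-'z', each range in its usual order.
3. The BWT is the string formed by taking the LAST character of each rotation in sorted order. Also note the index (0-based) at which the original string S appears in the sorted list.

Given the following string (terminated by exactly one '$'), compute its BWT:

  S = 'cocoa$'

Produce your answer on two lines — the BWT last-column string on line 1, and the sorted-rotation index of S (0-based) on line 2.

Answer: aoo$cc
3

Derivation:
All 6 rotations (rotation i = S[i:]+S[:i]):
  rot[0] = cocoa$
  rot[1] = ocoa$c
  rot[2] = coa$co
  rot[3] = oa$coc
  rot[4] = a$coco
  rot[5] = $cocoa
Sorted (with $ < everything):
  sorted[0] = $cocoa  (last char: 'a')
  sorted[1] = a$coco  (last char: 'o')
  sorted[2] = coa$co  (last char: 'o')
  sorted[3] = cocoa$  (last char: '$')
  sorted[4] = oa$coc  (last char: 'c')
  sorted[5] = ocoa$c  (last char: 'c')
Last column: aoo$cc
Original string S is at sorted index 3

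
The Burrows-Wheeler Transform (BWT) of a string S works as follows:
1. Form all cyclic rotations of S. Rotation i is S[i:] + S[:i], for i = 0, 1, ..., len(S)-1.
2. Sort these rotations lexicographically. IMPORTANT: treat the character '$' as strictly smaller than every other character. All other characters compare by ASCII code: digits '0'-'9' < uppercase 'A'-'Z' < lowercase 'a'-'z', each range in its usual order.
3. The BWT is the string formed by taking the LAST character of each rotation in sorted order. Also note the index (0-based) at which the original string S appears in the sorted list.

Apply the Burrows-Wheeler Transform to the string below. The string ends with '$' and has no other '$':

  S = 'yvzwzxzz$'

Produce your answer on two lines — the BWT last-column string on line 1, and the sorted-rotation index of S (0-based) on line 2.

All 9 rotations (rotation i = S[i:]+S[:i]):
  rot[0] = yvzwzxzz$
  rot[1] = vzwzxzz$y
  rot[2] = zwzxzz$yv
  rot[3] = wzxzz$yvz
  rot[4] = zxzz$yvzw
  rot[5] = xzz$yvzwz
  rot[6] = zz$yvzwzx
  rot[7] = z$yvzwzxz
  rot[8] = $yvzwzxzz
Sorted (with $ < everything):
  sorted[0] = $yvzwzxzz  (last char: 'z')
  sorted[1] = vzwzxzz$y  (last char: 'y')
  sorted[2] = wzxzz$yvz  (last char: 'z')
  sorted[3] = xzz$yvzwz  (last char: 'z')
  sorted[4] = yvzwzxzz$  (last char: '$')
  sorted[5] = z$yvzwzxz  (last char: 'z')
  sorted[6] = zwzxzz$yv  (last char: 'v')
  sorted[7] = zxzz$yvzw  (last char: 'w')
  sorted[8] = zz$yvzwzx  (last char: 'x')
Last column: zyzz$zvwx
Original string S is at sorted index 4

Answer: zyzz$zvwx
4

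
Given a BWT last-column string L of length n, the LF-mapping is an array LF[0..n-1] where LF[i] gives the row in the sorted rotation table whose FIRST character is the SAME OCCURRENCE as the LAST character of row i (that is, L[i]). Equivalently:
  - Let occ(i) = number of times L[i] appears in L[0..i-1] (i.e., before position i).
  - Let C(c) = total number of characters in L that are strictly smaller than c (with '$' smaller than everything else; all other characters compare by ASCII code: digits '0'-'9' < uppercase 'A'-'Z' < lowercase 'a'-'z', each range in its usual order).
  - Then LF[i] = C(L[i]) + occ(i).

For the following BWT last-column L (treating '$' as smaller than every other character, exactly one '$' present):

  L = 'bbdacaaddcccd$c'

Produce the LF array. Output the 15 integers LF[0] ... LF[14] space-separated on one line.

Answer: 4 5 11 1 6 2 3 12 13 7 8 9 14 0 10

Derivation:
Char counts: '$':1, 'a':3, 'b':2, 'c':5, 'd':4
C (first-col start): C('$')=0, C('a')=1, C('b')=4, C('c')=6, C('d')=11
L[0]='b': occ=0, LF[0]=C('b')+0=4+0=4
L[1]='b': occ=1, LF[1]=C('b')+1=4+1=5
L[2]='d': occ=0, LF[2]=C('d')+0=11+0=11
L[3]='a': occ=0, LF[3]=C('a')+0=1+0=1
L[4]='c': occ=0, LF[4]=C('c')+0=6+0=6
L[5]='a': occ=1, LF[5]=C('a')+1=1+1=2
L[6]='a': occ=2, LF[6]=C('a')+2=1+2=3
L[7]='d': occ=1, LF[7]=C('d')+1=11+1=12
L[8]='d': occ=2, LF[8]=C('d')+2=11+2=13
L[9]='c': occ=1, LF[9]=C('c')+1=6+1=7
L[10]='c': occ=2, LF[10]=C('c')+2=6+2=8
L[11]='c': occ=3, LF[11]=C('c')+3=6+3=9
L[12]='d': occ=3, LF[12]=C('d')+3=11+3=14
L[13]='$': occ=0, LF[13]=C('$')+0=0+0=0
L[14]='c': occ=4, LF[14]=C('c')+4=6+4=10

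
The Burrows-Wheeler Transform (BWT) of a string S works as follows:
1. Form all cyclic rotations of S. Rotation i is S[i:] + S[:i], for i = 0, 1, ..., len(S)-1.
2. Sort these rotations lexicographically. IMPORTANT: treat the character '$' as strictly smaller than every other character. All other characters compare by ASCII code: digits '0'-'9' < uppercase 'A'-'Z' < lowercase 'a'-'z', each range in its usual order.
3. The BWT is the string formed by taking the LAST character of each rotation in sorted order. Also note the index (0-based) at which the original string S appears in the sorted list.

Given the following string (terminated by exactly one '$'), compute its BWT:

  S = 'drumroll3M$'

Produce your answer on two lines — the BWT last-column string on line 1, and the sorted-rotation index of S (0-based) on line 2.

All 11 rotations (rotation i = S[i:]+S[:i]):
  rot[0] = drumroll3M$
  rot[1] = rumroll3M$d
  rot[2] = umroll3M$dr
  rot[3] = mroll3M$dru
  rot[4] = roll3M$drum
  rot[5] = oll3M$drumr
  rot[6] = ll3M$drumro
  rot[7] = l3M$drumrol
  rot[8] = 3M$drumroll
  rot[9] = M$drumroll3
  rot[10] = $drumroll3M
Sorted (with $ < everything):
  sorted[0] = $drumroll3M  (last char: 'M')
  sorted[1] = 3M$drumroll  (last char: 'l')
  sorted[2] = M$drumroll3  (last char: '3')
  sorted[3] = drumroll3M$  (last char: '$')
  sorted[4] = l3M$drumrol  (last char: 'l')
  sorted[5] = ll3M$drumro  (last char: 'o')
  sorted[6] = mroll3M$dru  (last char: 'u')
  sorted[7] = oll3M$drumr  (last char: 'r')
  sorted[8] = roll3M$drum  (last char: 'm')
  sorted[9] = rumroll3M$d  (last char: 'd')
  sorted[10] = umroll3M$dr  (last char: 'r')
Last column: Ml3$lourmdr
Original string S is at sorted index 3

Answer: Ml3$lourmdr
3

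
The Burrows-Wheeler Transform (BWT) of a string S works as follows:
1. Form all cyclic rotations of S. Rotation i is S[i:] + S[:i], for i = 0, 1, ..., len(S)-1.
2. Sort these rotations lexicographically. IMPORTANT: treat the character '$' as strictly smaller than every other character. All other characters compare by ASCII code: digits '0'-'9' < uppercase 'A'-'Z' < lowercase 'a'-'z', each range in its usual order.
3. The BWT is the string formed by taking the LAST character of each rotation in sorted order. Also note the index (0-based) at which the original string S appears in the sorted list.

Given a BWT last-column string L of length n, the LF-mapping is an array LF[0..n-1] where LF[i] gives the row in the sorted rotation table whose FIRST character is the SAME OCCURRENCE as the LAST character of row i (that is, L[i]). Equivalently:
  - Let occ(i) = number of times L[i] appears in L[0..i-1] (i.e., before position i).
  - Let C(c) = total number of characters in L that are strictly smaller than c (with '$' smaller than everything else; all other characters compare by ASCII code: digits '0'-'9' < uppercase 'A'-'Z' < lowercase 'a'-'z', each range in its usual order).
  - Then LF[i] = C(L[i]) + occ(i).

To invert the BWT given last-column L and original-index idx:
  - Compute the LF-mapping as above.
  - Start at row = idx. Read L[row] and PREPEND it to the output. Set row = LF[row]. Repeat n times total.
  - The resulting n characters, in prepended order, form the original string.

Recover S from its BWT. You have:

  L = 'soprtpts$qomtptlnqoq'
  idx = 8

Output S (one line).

LF mapping: 14 4 7 13 16 8 17 15 0 10 5 2 18 9 19 1 3 11 6 12
Walk LF starting at row 8, prepending L[row]:
  step 1: row=8, L[8]='$', prepend. Next row=LF[8]=0
  step 2: row=0, L[0]='s', prepend. Next row=LF[0]=14
  step 3: row=14, L[14]='t', prepend. Next row=LF[14]=19
  step 4: row=19, L[19]='q', prepend. Next row=LF[19]=12
  step 5: row=12, L[12]='t', prepend. Next row=LF[12]=18
  step 6: row=18, L[18]='o', prepend. Next row=LF[18]=6
  step 7: row=6, L[6]='t', prepend. Next row=LF[6]=17
  step 8: row=17, L[17]='q', prepend. Next row=LF[17]=11
  step 9: row=11, L[11]='m', prepend. Next row=LF[11]=2
  step 10: row=2, L[2]='p', prepend. Next row=LF[2]=7
  step 11: row=7, L[7]='s', prepend. Next row=LF[7]=15
  step 12: row=15, L[15]='l', prepend. Next row=LF[15]=1
  step 13: row=1, L[1]='o', prepend. Next row=LF[1]=4
  step 14: row=4, L[4]='t', prepend. Next row=LF[4]=16
  step 15: row=16, L[16]='n', prepend. Next row=LF[16]=3
  step 16: row=3, L[3]='r', prepend. Next row=LF[3]=13
  step 17: row=13, L[13]='p', prepend. Next row=LF[13]=9
  step 18: row=9, L[9]='q', prepend. Next row=LF[9]=10
  step 19: row=10, L[10]='o', prepend. Next row=LF[10]=5
  step 20: row=5, L[5]='p', prepend. Next row=LF[5]=8
Reversed output: poqprntolspmqtotqts$

Answer: poqprntolspmqtotqts$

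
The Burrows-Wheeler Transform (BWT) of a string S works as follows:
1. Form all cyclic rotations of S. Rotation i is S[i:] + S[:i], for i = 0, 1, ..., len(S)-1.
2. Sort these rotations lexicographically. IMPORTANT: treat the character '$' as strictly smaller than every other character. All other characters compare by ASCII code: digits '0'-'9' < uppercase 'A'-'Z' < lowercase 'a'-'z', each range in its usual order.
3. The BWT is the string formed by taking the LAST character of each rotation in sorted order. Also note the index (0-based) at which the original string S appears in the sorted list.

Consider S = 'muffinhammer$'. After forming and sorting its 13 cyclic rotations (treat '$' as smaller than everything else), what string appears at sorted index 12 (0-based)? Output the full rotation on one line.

All 13 rotations (rotation i = S[i:]+S[:i]):
  rot[0] = muffinhammer$
  rot[1] = uffinhammer$m
  rot[2] = ffinhammer$mu
  rot[3] = finhammer$muf
  rot[4] = inhammer$muff
  rot[5] = nhammer$muffi
  rot[6] = hammer$muffin
  rot[7] = ammer$muffinh
  rot[8] = mmer$muffinha
  rot[9] = mer$muffinham
  rot[10] = er$muffinhamm
  rot[11] = r$muffinhamme
  rot[12] = $muffinhammer
Sorted (with $ < everything):
  sorted[0] = $muffinhammer
  sorted[1] = ammer$muffinh
  sorted[2] = er$muffinhamm
  sorted[3] = ffinhammer$mu
  sorted[4] = finhammer$muf
  sorted[5] = hammer$muffin
  sorted[6] = inhammer$muff
  sorted[7] = mer$muffinham
  sorted[8] = mmer$muffinha
  sorted[9] = muffinhammer$
  sorted[10] = nhammer$muffi
  sorted[11] = r$muffinhamme
  sorted[12] = uffinhammer$m
sorted[12] = uffinhammer$m

Answer: uffinhammer$m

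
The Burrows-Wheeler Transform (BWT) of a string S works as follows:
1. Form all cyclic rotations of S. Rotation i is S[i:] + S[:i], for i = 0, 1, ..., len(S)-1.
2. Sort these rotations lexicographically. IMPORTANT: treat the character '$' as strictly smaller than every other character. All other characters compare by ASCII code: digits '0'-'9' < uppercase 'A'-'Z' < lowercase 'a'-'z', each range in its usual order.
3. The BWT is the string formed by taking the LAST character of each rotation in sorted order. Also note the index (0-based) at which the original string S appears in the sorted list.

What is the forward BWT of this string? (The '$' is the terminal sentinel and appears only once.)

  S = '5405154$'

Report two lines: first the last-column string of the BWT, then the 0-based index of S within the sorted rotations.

All 8 rotations (rotation i = S[i:]+S[:i]):
  rot[0] = 5405154$
  rot[1] = 405154$5
  rot[2] = 05154$54
  rot[3] = 5154$540
  rot[4] = 154$5405
  rot[5] = 54$54051
  rot[6] = 4$540515
  rot[7] = $5405154
Sorted (with $ < everything):
  sorted[0] = $5405154  (last char: '4')
  sorted[1] = 05154$54  (last char: '4')
  sorted[2] = 154$5405  (last char: '5')
  sorted[3] = 4$540515  (last char: '5')
  sorted[4] = 405154$5  (last char: '5')
  sorted[5] = 5154$540  (last char: '0')
  sorted[6] = 54$54051  (last char: '1')
  sorted[7] = 5405154$  (last char: '$')
Last column: 4455501$
Original string S is at sorted index 7

Answer: 4455501$
7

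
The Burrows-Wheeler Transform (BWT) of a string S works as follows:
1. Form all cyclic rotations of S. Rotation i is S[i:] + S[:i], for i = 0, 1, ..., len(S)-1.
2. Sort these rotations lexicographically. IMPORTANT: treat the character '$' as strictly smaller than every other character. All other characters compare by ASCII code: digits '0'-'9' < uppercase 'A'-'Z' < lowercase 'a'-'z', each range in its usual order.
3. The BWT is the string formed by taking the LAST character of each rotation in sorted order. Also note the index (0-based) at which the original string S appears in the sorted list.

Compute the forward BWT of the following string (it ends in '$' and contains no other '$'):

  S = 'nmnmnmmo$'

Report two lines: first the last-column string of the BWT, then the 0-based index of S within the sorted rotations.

Answer: onnnmmm$m
7

Derivation:
All 9 rotations (rotation i = S[i:]+S[:i]):
  rot[0] = nmnmnmmo$
  rot[1] = mnmnmmo$n
  rot[2] = nmnmmo$nm
  rot[3] = mnmmo$nmn
  rot[4] = nmmo$nmnm
  rot[5] = mmo$nmnmn
  rot[6] = mo$nmnmnm
  rot[7] = o$nmnmnmm
  rot[8] = $nmnmnmmo
Sorted (with $ < everything):
  sorted[0] = $nmnmnmmo  (last char: 'o')
  sorted[1] = mmo$nmnmn  (last char: 'n')
  sorted[2] = mnmmo$nmn  (last char: 'n')
  sorted[3] = mnmnmmo$n  (last char: 'n')
  sorted[4] = mo$nmnmnm  (last char: 'm')
  sorted[5] = nmmo$nmnm  (last char: 'm')
  sorted[6] = nmnmmo$nm  (last char: 'm')
  sorted[7] = nmnmnmmo$  (last char: '$')
  sorted[8] = o$nmnmnmm  (last char: 'm')
Last column: onnnmmm$m
Original string S is at sorted index 7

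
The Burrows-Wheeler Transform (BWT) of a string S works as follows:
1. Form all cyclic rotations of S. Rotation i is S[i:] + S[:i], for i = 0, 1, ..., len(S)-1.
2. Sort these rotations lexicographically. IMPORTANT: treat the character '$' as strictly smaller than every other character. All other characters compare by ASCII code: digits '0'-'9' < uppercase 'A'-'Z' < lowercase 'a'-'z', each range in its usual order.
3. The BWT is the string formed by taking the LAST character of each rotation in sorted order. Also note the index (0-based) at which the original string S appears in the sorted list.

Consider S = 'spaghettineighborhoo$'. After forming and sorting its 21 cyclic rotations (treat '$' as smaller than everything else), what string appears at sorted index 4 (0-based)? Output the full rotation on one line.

All 21 rotations (rotation i = S[i:]+S[:i]):
  rot[0] = spaghettineighborhoo$
  rot[1] = paghettineighborhoo$s
  rot[2] = aghettineighborhoo$sp
  rot[3] = ghettineighborhoo$spa
  rot[4] = hettineighborhoo$spag
  rot[5] = ettineighborhoo$spagh
  rot[6] = ttineighborhoo$spaghe
  rot[7] = tineighborhoo$spaghet
  rot[8] = ineighborhoo$spaghett
  rot[9] = neighborhoo$spaghetti
  rot[10] = eighborhoo$spaghettin
  rot[11] = ighborhoo$spaghettine
  rot[12] = ghborhoo$spaghettinei
  rot[13] = hborhoo$spaghettineig
  rot[14] = borhoo$spaghettineigh
  rot[15] = orhoo$spaghettineighb
  rot[16] = rhoo$spaghettineighbo
  rot[17] = hoo$spaghettineighbor
  rot[18] = oo$spaghettineighborh
  rot[19] = o$spaghettineighborho
  rot[20] = $spaghettineighborhoo
Sorted (with $ < everything):
  sorted[0] = $spaghettineighborhoo
  sorted[1] = aghettineighborhoo$sp
  sorted[2] = borhoo$spaghettineigh
  sorted[3] = eighborhoo$spaghettin
  sorted[4] = ettineighborhoo$spagh
  sorted[5] = ghborhoo$spaghettinei
  sorted[6] = ghettineighborhoo$spa
  sorted[7] = hborhoo$spaghettineig
  sorted[8] = hettineighborhoo$spag
  sorted[9] = hoo$spaghettineighbor
  sorted[10] = ighborhoo$spaghettine
  sorted[11] = ineighborhoo$spaghett
  sorted[12] = neighborhoo$spaghetti
  sorted[13] = o$spaghettineighborho
  sorted[14] = oo$spaghettineighborh
  sorted[15] = orhoo$spaghettineighb
  sorted[16] = paghettineighborhoo$s
  sorted[17] = rhoo$spaghettineighbo
  sorted[18] = spaghettineighborhoo$
  sorted[19] = tineighborhoo$spaghet
  sorted[20] = ttineighborhoo$spaghe
sorted[4] = ettineighborhoo$spagh

Answer: ettineighborhoo$spagh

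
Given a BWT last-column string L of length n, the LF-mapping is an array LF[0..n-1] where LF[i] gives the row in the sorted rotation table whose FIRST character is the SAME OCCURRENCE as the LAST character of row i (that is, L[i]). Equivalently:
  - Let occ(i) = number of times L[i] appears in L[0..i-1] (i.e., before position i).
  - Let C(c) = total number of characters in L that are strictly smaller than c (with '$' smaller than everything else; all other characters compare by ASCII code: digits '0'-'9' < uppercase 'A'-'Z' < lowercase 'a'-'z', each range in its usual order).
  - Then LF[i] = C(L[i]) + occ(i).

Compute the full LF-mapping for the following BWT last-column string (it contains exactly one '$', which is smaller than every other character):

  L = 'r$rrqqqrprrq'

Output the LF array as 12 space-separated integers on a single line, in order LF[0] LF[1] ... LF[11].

Char counts: '$':1, 'p':1, 'q':4, 'r':6
C (first-col start): C('$')=0, C('p')=1, C('q')=2, C('r')=6
L[0]='r': occ=0, LF[0]=C('r')+0=6+0=6
L[1]='$': occ=0, LF[1]=C('$')+0=0+0=0
L[2]='r': occ=1, LF[2]=C('r')+1=6+1=7
L[3]='r': occ=2, LF[3]=C('r')+2=6+2=8
L[4]='q': occ=0, LF[4]=C('q')+0=2+0=2
L[5]='q': occ=1, LF[5]=C('q')+1=2+1=3
L[6]='q': occ=2, LF[6]=C('q')+2=2+2=4
L[7]='r': occ=3, LF[7]=C('r')+3=6+3=9
L[8]='p': occ=0, LF[8]=C('p')+0=1+0=1
L[9]='r': occ=4, LF[9]=C('r')+4=6+4=10
L[10]='r': occ=5, LF[10]=C('r')+5=6+5=11
L[11]='q': occ=3, LF[11]=C('q')+3=2+3=5

Answer: 6 0 7 8 2 3 4 9 1 10 11 5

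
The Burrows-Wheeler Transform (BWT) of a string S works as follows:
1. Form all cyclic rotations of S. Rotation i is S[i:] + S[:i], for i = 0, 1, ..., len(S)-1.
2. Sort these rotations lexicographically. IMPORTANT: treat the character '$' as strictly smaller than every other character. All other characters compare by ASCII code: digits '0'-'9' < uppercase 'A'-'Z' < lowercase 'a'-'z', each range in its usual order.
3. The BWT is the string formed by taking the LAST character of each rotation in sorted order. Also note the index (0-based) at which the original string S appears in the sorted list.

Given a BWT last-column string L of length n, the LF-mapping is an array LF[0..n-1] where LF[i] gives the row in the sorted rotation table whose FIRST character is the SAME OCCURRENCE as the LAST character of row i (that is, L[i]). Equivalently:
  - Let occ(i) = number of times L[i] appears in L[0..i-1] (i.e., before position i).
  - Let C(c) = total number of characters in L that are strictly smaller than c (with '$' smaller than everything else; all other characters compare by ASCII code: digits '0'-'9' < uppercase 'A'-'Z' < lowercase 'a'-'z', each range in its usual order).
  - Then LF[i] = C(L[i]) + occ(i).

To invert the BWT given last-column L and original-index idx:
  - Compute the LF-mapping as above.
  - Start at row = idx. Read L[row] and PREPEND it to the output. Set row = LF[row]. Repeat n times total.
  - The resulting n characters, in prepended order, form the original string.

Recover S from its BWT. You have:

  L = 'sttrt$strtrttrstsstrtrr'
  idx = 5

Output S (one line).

Answer: rtstsrttstrtttrtrrstrs$

Derivation:
LF mapping: 8 13 14 1 15 0 9 16 2 17 3 18 19 4 10 20 11 12 21 5 22 6 7
Walk LF starting at row 5, prepending L[row]:
  step 1: row=5, L[5]='$', prepend. Next row=LF[5]=0
  step 2: row=0, L[0]='s', prepend. Next row=LF[0]=8
  step 3: row=8, L[8]='r', prepend. Next row=LF[8]=2
  step 4: row=2, L[2]='t', prepend. Next row=LF[2]=14
  step 5: row=14, L[14]='s', prepend. Next row=LF[14]=10
  step 6: row=10, L[10]='r', prepend. Next row=LF[10]=3
  step 7: row=3, L[3]='r', prepend. Next row=LF[3]=1
  step 8: row=1, L[1]='t', prepend. Next row=LF[1]=13
  step 9: row=13, L[13]='r', prepend. Next row=LF[13]=4
  step 10: row=4, L[4]='t', prepend. Next row=LF[4]=15
  step 11: row=15, L[15]='t', prepend. Next row=LF[15]=20
  step 12: row=20, L[20]='t', prepend. Next row=LF[20]=22
  step 13: row=22, L[22]='r', prepend. Next row=LF[22]=7
  step 14: row=7, L[7]='t', prepend. Next row=LF[7]=16
  step 15: row=16, L[16]='s', prepend. Next row=LF[16]=11
  step 16: row=11, L[11]='t', prepend. Next row=LF[11]=18
  step 17: row=18, L[18]='t', prepend. Next row=LF[18]=21
  step 18: row=21, L[21]='r', prepend. Next row=LF[21]=6
  step 19: row=6, L[6]='s', prepend. Next row=LF[6]=9
  step 20: row=9, L[9]='t', prepend. Next row=LF[9]=17
  step 21: row=17, L[17]='s', prepend. Next row=LF[17]=12
  step 22: row=12, L[12]='t', prepend. Next row=LF[12]=19
  step 23: row=19, L[19]='r', prepend. Next row=LF[19]=5
Reversed output: rtstsrttstrtttrtrrstrs$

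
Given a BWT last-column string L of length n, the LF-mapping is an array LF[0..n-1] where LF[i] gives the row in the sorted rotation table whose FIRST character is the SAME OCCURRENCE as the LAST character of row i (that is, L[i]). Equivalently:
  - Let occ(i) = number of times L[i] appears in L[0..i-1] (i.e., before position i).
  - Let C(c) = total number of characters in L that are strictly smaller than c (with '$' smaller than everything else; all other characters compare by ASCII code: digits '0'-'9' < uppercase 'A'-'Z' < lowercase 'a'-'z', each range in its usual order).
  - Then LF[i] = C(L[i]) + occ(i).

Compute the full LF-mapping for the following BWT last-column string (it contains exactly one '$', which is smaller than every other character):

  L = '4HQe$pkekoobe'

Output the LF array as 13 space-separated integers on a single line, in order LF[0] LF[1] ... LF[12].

Answer: 1 2 3 5 0 12 8 6 9 10 11 4 7

Derivation:
Char counts: '$':1, '4':1, 'H':1, 'Q':1, 'b':1, 'e':3, 'k':2, 'o':2, 'p':1
C (first-col start): C('$')=0, C('4')=1, C('H')=2, C('Q')=3, C('b')=4, C('e')=5, C('k')=8, C('o')=10, C('p')=12
L[0]='4': occ=0, LF[0]=C('4')+0=1+0=1
L[1]='H': occ=0, LF[1]=C('H')+0=2+0=2
L[2]='Q': occ=0, LF[2]=C('Q')+0=3+0=3
L[3]='e': occ=0, LF[3]=C('e')+0=5+0=5
L[4]='$': occ=0, LF[4]=C('$')+0=0+0=0
L[5]='p': occ=0, LF[5]=C('p')+0=12+0=12
L[6]='k': occ=0, LF[6]=C('k')+0=8+0=8
L[7]='e': occ=1, LF[7]=C('e')+1=5+1=6
L[8]='k': occ=1, LF[8]=C('k')+1=8+1=9
L[9]='o': occ=0, LF[9]=C('o')+0=10+0=10
L[10]='o': occ=1, LF[10]=C('o')+1=10+1=11
L[11]='b': occ=0, LF[11]=C('b')+0=4+0=4
L[12]='e': occ=2, LF[12]=C('e')+2=5+2=7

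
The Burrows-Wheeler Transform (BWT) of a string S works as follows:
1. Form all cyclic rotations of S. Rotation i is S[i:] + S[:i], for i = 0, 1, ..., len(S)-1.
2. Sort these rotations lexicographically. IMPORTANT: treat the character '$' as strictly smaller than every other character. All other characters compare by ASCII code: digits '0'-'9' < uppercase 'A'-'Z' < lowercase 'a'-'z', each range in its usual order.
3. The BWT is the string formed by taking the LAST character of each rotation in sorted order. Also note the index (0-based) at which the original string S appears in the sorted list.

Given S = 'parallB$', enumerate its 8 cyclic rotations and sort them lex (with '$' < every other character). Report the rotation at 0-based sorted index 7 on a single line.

Answer: rallB$pa

Derivation:
All 8 rotations (rotation i = S[i:]+S[:i]):
  rot[0] = parallB$
  rot[1] = arallB$p
  rot[2] = rallB$pa
  rot[3] = allB$par
  rot[4] = llB$para
  rot[5] = lB$paral
  rot[6] = B$parall
  rot[7] = $parallB
Sorted (with $ < everything):
  sorted[0] = $parallB
  sorted[1] = B$parall
  sorted[2] = allB$par
  sorted[3] = arallB$p
  sorted[4] = lB$paral
  sorted[5] = llB$para
  sorted[6] = parallB$
  sorted[7] = rallB$pa
sorted[7] = rallB$pa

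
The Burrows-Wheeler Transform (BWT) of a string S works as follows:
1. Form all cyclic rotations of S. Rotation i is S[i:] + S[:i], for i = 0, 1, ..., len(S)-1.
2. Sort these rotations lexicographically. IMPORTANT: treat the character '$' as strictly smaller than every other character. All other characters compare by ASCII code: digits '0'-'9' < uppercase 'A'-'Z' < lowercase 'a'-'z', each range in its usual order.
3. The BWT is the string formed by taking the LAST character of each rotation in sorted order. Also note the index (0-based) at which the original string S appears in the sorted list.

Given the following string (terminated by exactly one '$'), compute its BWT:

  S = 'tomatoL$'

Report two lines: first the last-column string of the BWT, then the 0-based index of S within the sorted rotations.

All 8 rotations (rotation i = S[i:]+S[:i]):
  rot[0] = tomatoL$
  rot[1] = omatoL$t
  rot[2] = matoL$to
  rot[3] = atoL$tom
  rot[4] = toL$toma
  rot[5] = oL$tomat
  rot[6] = L$tomato
  rot[7] = $tomatoL
Sorted (with $ < everything):
  sorted[0] = $tomatoL  (last char: 'L')
  sorted[1] = L$tomato  (last char: 'o')
  sorted[2] = atoL$tom  (last char: 'm')
  sorted[3] = matoL$to  (last char: 'o')
  sorted[4] = oL$tomat  (last char: 't')
  sorted[5] = omatoL$t  (last char: 't')
  sorted[6] = toL$toma  (last char: 'a')
  sorted[7] = tomatoL$  (last char: '$')
Last column: Lomotta$
Original string S is at sorted index 7

Answer: Lomotta$
7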